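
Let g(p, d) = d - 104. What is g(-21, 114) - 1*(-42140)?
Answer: 42150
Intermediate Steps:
g(p, d) = -104 + d
g(-21, 114) - 1*(-42140) = (-104 + 114) - 1*(-42140) = 10 + 42140 = 42150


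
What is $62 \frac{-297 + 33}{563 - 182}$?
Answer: $- \frac{5456}{127} \approx -42.961$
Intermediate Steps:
$62 \frac{-297 + 33}{563 - 182} = 62 \left(- \frac{264}{381}\right) = 62 \left(\left(-264\right) \frac{1}{381}\right) = 62 \left(- \frac{88}{127}\right) = - \frac{5456}{127}$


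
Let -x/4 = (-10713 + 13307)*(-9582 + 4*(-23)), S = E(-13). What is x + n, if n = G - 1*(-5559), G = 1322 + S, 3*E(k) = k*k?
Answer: 301153084/3 ≈ 1.0038e+8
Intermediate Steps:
E(k) = k²/3 (E(k) = (k*k)/3 = k²/3)
S = 169/3 (S = (⅓)*(-13)² = (⅓)*169 = 169/3 ≈ 56.333)
G = 4135/3 (G = 1322 + 169/3 = 4135/3 ≈ 1378.3)
x = 100377424 (x = -4*(-10713 + 13307)*(-9582 + 4*(-23)) = -10376*(-9582 - 92) = -10376*(-9674) = -4*(-25094356) = 100377424)
n = 20812/3 (n = 4135/3 - 1*(-5559) = 4135/3 + 5559 = 20812/3 ≈ 6937.3)
x + n = 100377424 + 20812/3 = 301153084/3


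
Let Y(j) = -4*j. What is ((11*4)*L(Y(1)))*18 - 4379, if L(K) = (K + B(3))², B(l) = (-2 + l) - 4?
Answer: 34429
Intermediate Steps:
B(l) = -6 + l
L(K) = (-3 + K)² (L(K) = (K + (-6 + 3))² = (K - 3)² = (-3 + K)²)
((11*4)*L(Y(1)))*18 - 4379 = ((11*4)*(-3 - 4*1)²)*18 - 4379 = (44*(-3 - 4)²)*18 - 4379 = (44*(-7)²)*18 - 4379 = (44*49)*18 - 4379 = 2156*18 - 4379 = 38808 - 4379 = 34429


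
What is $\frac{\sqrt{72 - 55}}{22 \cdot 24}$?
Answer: $\frac{\sqrt{17}}{528} \approx 0.0078089$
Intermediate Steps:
$\frac{\sqrt{72 - 55}}{22 \cdot 24} = \frac{\sqrt{17}}{528}$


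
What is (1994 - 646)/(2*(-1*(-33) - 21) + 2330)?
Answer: 674/1177 ≈ 0.57264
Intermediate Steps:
(1994 - 646)/(2*(-1*(-33) - 21) + 2330) = 1348/(2*(33 - 21) + 2330) = 1348/(2*12 + 2330) = 1348/(24 + 2330) = 1348/2354 = 1348*(1/2354) = 674/1177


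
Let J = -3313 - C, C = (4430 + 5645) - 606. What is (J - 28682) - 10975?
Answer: -52439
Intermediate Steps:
C = 9469 (C = 10075 - 606 = 9469)
J = -12782 (J = -3313 - 1*9469 = -3313 - 9469 = -12782)
(J - 28682) - 10975 = (-12782 - 28682) - 10975 = -41464 - 10975 = -52439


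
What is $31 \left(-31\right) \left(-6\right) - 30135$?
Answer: $-24369$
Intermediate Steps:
$31 \left(-31\right) \left(-6\right) - 30135 = \left(-961\right) \left(-6\right) - 30135 = 5766 - 30135 = -24369$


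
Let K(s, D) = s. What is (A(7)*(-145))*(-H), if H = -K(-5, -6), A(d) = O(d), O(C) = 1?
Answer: 725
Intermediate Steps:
A(d) = 1
H = 5 (H = -1*(-5) = 5)
(A(7)*(-145))*(-H) = (1*(-145))*(-1*5) = -145*(-5) = 725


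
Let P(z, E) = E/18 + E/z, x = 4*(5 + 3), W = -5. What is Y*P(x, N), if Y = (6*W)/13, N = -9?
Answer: 375/208 ≈ 1.8029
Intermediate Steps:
x = 32 (x = 4*8 = 32)
P(z, E) = E/18 + E/z (P(z, E) = E*(1/18) + E/z = E/18 + E/z)
Y = -30/13 (Y = (6*(-5))/13 = -30*1/13 = -30/13 ≈ -2.3077)
Y*P(x, N) = -30*((1/18)*(-9) - 9/32)/13 = -30*(-½ - 9*1/32)/13 = -30*(-½ - 9/32)/13 = -30/13*(-25/32) = 375/208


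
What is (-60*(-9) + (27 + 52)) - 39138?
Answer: -38519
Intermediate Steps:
(-60*(-9) + (27 + 52)) - 39138 = (540 + 79) - 39138 = 619 - 39138 = -38519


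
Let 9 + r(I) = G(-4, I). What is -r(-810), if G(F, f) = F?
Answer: 13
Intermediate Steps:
r(I) = -13 (r(I) = -9 - 4 = -13)
-r(-810) = -1*(-13) = 13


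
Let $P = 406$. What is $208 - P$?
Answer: $-198$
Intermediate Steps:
$208 - P = 208 - 406 = -198$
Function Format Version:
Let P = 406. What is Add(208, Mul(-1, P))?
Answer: -198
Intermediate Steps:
Add(208, Mul(-1, P)) = Add(208, Mul(-1, 406)) = Add(208, -406) = -198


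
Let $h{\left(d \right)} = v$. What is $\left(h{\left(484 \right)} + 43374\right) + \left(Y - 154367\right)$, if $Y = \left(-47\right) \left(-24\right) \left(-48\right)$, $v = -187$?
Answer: $-165324$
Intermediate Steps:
$h{\left(d \right)} = -187$
$Y = -54144$ ($Y = 1128 \left(-48\right) = -54144$)
$\left(h{\left(484 \right)} + 43374\right) + \left(Y - 154367\right) = \left(-187 + 43374\right) - 208511 = 43187 - 208511 = -165324$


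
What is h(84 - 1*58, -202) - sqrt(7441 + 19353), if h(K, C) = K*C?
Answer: -5252 - sqrt(26794) ≈ -5415.7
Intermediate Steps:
h(K, C) = C*K
h(84 - 1*58, -202) - sqrt(7441 + 19353) = -202*(84 - 1*58) - sqrt(7441 + 19353) = -202*(84 - 58) - sqrt(26794) = -202*26 - sqrt(26794) = -5252 - sqrt(26794)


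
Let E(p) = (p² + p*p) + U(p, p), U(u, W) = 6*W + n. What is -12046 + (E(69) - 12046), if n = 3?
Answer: -14153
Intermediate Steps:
U(u, W) = 3 + 6*W (U(u, W) = 6*W + 3 = 3 + 6*W)
E(p) = 3 + 2*p² + 6*p (E(p) = (p² + p*p) + (3 + 6*p) = (p² + p²) + (3 + 6*p) = 2*p² + (3 + 6*p) = 3 + 2*p² + 6*p)
-12046 + (E(69) - 12046) = -12046 + ((3 + 2*69² + 6*69) - 12046) = -12046 + ((3 + 2*4761 + 414) - 12046) = -12046 + ((3 + 9522 + 414) - 12046) = -12046 + (9939 - 12046) = -12046 - 2107 = -14153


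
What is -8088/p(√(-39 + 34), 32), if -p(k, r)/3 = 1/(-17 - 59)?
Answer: -204896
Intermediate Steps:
p(k, r) = 3/76 (p(k, r) = -3/(-17 - 59) = -3/(-76) = -3*(-1/76) = 3/76)
-8088/p(√(-39 + 34), 32) = -8088/3/76 = -8088*76/3 = -204896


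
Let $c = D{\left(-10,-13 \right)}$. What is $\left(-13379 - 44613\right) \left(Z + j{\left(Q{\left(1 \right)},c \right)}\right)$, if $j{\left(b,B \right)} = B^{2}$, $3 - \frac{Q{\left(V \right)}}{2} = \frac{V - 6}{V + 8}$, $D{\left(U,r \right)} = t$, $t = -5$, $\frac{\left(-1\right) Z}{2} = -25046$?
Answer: $-2906385064$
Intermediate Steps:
$Z = 50092$ ($Z = \left(-2\right) \left(-25046\right) = 50092$)
$D{\left(U,r \right)} = -5$
$c = -5$
$Q{\left(V \right)} = 6 - \frac{2 \left(-6 + V\right)}{8 + V}$ ($Q{\left(V \right)} = 6 - 2 \frac{V - 6}{V + 8} = 6 - 2 \frac{-6 + V}{8 + V} = 6 - \frac{2 \left(-6 + V\right)}{8 + V}$)
$\left(-13379 - 44613\right) \left(Z + j{\left(Q{\left(1 \right)},c \right)}\right) = \left(-13379 - 44613\right) \left(50092 + \left(-5\right)^{2}\right) = - 57992 \left(50092 + 25\right) = \left(-57992\right) 50117 = -2906385064$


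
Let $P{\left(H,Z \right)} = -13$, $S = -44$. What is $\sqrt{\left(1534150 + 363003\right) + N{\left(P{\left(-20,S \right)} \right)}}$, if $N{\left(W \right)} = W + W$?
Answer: $\sqrt{1897127} \approx 1377.4$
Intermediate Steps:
$N{\left(W \right)} = 2 W$
$\sqrt{\left(1534150 + 363003\right) + N{\left(P{\left(-20,S \right)} \right)}} = \sqrt{\left(1534150 + 363003\right) + 2 \left(-13\right)} = \sqrt{1897153 - 26} = \sqrt{1897127}$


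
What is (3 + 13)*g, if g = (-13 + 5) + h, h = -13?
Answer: -336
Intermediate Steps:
g = -21 (g = (-13 + 5) - 13 = -8 - 13 = -21)
(3 + 13)*g = (3 + 13)*(-21) = 16*(-21) = -336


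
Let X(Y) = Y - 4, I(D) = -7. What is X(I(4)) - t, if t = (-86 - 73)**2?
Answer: -25292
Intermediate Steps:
X(Y) = -4 + Y
t = 25281 (t = (-159)**2 = 25281)
X(I(4)) - t = (-4 - 7) - 1*25281 = -11 - 25281 = -25292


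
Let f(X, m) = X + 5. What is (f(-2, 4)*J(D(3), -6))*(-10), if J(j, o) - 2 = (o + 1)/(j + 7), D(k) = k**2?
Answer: -405/8 ≈ -50.625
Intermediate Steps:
f(X, m) = 5 + X
J(j, o) = 2 + (1 + o)/(7 + j) (J(j, o) = 2 + (o + 1)/(j + 7) = 2 + (1 + o)/(7 + j))
(f(-2, 4)*J(D(3), -6))*(-10) = ((5 - 2)*((15 - 6 + 2*3**2)/(7 + 3**2)))*(-10) = (3*((15 - 6 + 2*9)/(7 + 9)))*(-10) = (3*((15 - 6 + 18)/16))*(-10) = (3*((1/16)*27))*(-10) = (3*(27/16))*(-10) = (81/16)*(-10) = -405/8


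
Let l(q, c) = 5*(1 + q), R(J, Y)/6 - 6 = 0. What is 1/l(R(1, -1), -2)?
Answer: 1/185 ≈ 0.0054054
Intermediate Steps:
R(J, Y) = 36 (R(J, Y) = 36 + 6*0 = 36 + 0 = 36)
l(q, c) = 5 + 5*q
1/l(R(1, -1), -2) = 1/(5 + 5*36) = 1/(5 + 180) = 1/185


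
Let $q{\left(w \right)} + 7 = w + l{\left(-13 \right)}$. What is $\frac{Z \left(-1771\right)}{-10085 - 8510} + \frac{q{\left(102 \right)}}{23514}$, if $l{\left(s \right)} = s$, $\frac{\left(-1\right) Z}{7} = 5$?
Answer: $- \frac{145599050}{43724283} \approx -3.3299$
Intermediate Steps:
$Z = -35$ ($Z = \left(-7\right) 5 = -35$)
$q{\left(w \right)} = -20 + w$ ($q{\left(w \right)} = -7 + \left(w - 13\right) = -7 + \left(-13 + w\right) = -20 + w$)
$\frac{Z \left(-1771\right)}{-10085 - 8510} + \frac{q{\left(102 \right)}}{23514} = \frac{\left(-35\right) \left(-1771\right)}{-10085 - 8510} + \frac{-20 + 102}{23514} = \frac{61985}{-18595} + 82 \cdot \frac{1}{23514} = 61985 \left(- \frac{1}{18595}\right) + \frac{41}{11757} = - \frac{12397}{3719} + \frac{41}{11757} = - \frac{145599050}{43724283}$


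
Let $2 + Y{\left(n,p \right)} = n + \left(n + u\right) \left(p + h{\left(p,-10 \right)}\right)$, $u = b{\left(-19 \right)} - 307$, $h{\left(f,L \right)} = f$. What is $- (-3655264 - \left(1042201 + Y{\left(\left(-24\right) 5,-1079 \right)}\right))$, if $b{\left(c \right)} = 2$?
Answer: $5614493$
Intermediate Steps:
$u = -305$ ($u = 2 - 307 = -305$)
$Y{\left(n,p \right)} = -2 + n + 2 p \left(-305 + n\right)$ ($Y{\left(n,p \right)} = -2 + \left(n + \left(n - 305\right) \left(p + p\right)\right) = -2 + \left(n + \left(-305 + n\right) 2 p\right) = -2 + \left(n + 2 p \left(-305 + n\right)\right) = -2 + n + 2 p \left(-305 + n\right)$)
$- (-3655264 - \left(1042201 + Y{\left(\left(-24\right) 5,-1079 \right)}\right)) = - (-3655264 - \left(1042199 - 120 + 658190 + 2 \left(\left(-24\right) 5\right) \left(-1079\right)\right)) = - (-3655264 - \left(1700269 + 2 \left(-120\right) \left(-1079\right)\right)) = - (-3655264 - 1959229) = \left(-1\right) \left(-5614493\right) = 5614493$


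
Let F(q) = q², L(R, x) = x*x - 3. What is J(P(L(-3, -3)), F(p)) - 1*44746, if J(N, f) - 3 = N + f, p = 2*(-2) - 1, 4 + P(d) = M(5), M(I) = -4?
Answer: -44726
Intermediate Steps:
L(R, x) = -3 + x² (L(R, x) = x² - 3 = -3 + x²)
P(d) = -8 (P(d) = -4 - 4 = -8)
p = -5 (p = -4 - 1 = -5)
J(N, f) = 3 + N + f (J(N, f) = 3 + (N + f) = 3 + N + f)
J(P(L(-3, -3)), F(p)) - 1*44746 = (3 - 8 + (-5)²) - 1*44746 = (3 - 8 + 25) - 44746 = 20 - 44746 = -44726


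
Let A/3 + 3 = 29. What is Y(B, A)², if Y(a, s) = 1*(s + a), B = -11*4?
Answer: 1156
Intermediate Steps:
B = -44
A = 78 (A = -9 + 3*29 = -9 + 87 = 78)
Y(a, s) = a + s (Y(a, s) = 1*(a + s) = a + s)
Y(B, A)² = (-44 + 78)² = 34² = 1156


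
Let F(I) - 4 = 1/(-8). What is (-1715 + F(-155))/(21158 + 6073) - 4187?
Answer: -304047755/72616 ≈ -4187.1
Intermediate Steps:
F(I) = 31/8 (F(I) = 4 + 1/(-8) = 4 - ⅛ = 31/8)
(-1715 + F(-155))/(21158 + 6073) - 4187 = (-1715 + 31/8)/(21158 + 6073) - 4187 = -13689/8/27231 - 4187 = -13689/8*1/27231 - 4187 = -4563/72616 - 4187 = -304047755/72616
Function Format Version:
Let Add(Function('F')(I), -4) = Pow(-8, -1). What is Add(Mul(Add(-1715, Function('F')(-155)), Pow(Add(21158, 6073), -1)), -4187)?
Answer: Rational(-304047755, 72616) ≈ -4187.1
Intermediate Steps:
Function('F')(I) = Rational(31, 8) (Function('F')(I) = Add(4, Pow(-8, -1)) = Add(4, Rational(-1, 8)) = Rational(31, 8))
Add(Mul(Add(-1715, Function('F')(-155)), Pow(Add(21158, 6073), -1)), -4187) = Add(Mul(Add(-1715, Rational(31, 8)), Pow(Add(21158, 6073), -1)), -4187) = Add(Mul(Rational(-13689, 8), Pow(27231, -1)), -4187) = Add(Mul(Rational(-13689, 8), Rational(1, 27231)), -4187) = Add(Rational(-4563, 72616), -4187) = Rational(-304047755, 72616)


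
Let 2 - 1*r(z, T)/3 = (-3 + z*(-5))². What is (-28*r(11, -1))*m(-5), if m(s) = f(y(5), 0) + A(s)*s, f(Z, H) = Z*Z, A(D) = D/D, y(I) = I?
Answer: 5648160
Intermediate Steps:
r(z, T) = 6 - 3*(-3 - 5*z)² (r(z, T) = 6 - 3*(-3 + z*(-5))² = 6 - 3*(-3 - 5*z)²)
A(D) = 1
f(Z, H) = Z²
m(s) = 25 + s (m(s) = 5² + 1*s = 25 + s)
(-28*r(11, -1))*m(-5) = (-28*(6 - 3*(3 + 5*11)²))*(25 - 5) = -28*(6 - 3*(3 + 55)²)*20 = -28*(6 - 3*58²)*20 = -28*(6 - 3*3364)*20 = -28*(6 - 10092)*20 = -28*(-10086)*20 = 282408*20 = 5648160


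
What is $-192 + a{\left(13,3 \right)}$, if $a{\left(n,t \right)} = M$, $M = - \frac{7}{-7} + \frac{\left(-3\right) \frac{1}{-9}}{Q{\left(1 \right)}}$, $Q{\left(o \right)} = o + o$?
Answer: $- \frac{1145}{6} \approx -190.83$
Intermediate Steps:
$Q{\left(o \right)} = 2 o$
$M = \frac{7}{6}$ ($M = - \frac{7}{-7} + \frac{\left(-3\right) \frac{1}{-9}}{2 \cdot 1} = \left(-7\right) \left(- \frac{1}{7}\right) + \frac{\left(-3\right) \left(- \frac{1}{9}\right)}{2} = 1 + \frac{1}{3} \cdot \frac{1}{2} = 1 + \frac{1}{6} = \frac{7}{6} \approx 1.1667$)
$a{\left(n,t \right)} = \frac{7}{6}$
$-192 + a{\left(13,3 \right)} = -192 + \frac{7}{6} = - \frac{1145}{6}$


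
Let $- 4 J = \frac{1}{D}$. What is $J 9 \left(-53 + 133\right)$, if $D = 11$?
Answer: $- \frac{180}{11} \approx -16.364$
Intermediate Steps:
$J = - \frac{1}{44}$ ($J = - \frac{1}{4 \cdot 11} = \left(- \frac{1}{4}\right) \frac{1}{11} = - \frac{1}{44} \approx -0.022727$)
$J 9 \left(-53 + 133\right) = \left(- \frac{1}{44}\right) 9 \left(-53 + 133\right) = \left(- \frac{9}{44}\right) 80 = - \frac{180}{11}$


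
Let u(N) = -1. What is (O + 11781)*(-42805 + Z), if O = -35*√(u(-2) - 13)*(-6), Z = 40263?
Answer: -29947302 - 533820*I*√14 ≈ -2.9947e+7 - 1.9974e+6*I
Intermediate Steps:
O = 210*I*√14 (O = -35*√(-1 - 13)*(-6) = -35*I*√14*(-6) = 210*I*√14 ≈ 785.75*I)
(O + 11781)*(-42805 + Z) = (210*I*√14 + 11781)*(-42805 + 40263) = (11781 + 210*I*√14)*(-2542) = -29947302 - 533820*I*√14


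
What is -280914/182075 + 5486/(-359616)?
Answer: -51010016237/32738541600 ≈ -1.5581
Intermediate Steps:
-280914/182075 + 5486/(-359616) = -280914*1/182075 + 5486*(-1/359616) = -280914/182075 - 2743/179808 = -51010016237/32738541600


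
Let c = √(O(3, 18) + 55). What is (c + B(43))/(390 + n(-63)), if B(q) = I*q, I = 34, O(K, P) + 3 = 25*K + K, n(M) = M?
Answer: 1462/327 + √130/327 ≈ 4.5058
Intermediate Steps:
O(K, P) = -3 + 26*K (O(K, P) = -3 + (25*K + K) = -3 + 26*K)
c = √130 (c = √((-3 + 26*3) + 55) = √((-3 + 78) + 55) = √(75 + 55) = √130 ≈ 11.402)
B(q) = 34*q
(c + B(43))/(390 + n(-63)) = (√130 + 34*43)/(390 - 63) = (√130 + 1462)/327 = (1462 + √130)*(1/327) = 1462/327 + √130/327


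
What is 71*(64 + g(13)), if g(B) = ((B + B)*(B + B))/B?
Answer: 8236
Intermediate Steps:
g(B) = 4*B (g(B) = ((2*B)*(2*B))/B = (4*B²)/B = 4*B)
71*(64 + g(13)) = 71*(64 + 4*13) = 71*(64 + 52) = 71*116 = 8236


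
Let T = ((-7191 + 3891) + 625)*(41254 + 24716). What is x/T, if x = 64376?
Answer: -32188/88234875 ≈ -0.00036480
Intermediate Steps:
T = -176469750 (T = (-3300 + 625)*65970 = -2675*65970 = -176469750)
x/T = 64376/(-176469750) = 64376*(-1/176469750) = -32188/88234875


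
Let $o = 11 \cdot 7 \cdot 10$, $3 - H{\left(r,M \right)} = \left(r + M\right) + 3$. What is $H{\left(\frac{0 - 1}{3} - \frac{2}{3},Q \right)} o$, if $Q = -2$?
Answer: $2310$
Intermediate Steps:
$H{\left(r,M \right)} = - M - r$ ($H{\left(r,M \right)} = 3 - \left(\left(r + M\right) + 3\right) = 3 - \left(\left(M + r\right) + 3\right) = 3 - \left(3 + M + r\right) = - M - r$)
$o = 770$ ($o = 77 \cdot 10 = 770$)
$H{\left(\frac{0 - 1}{3} - \frac{2}{3},Q \right)} o = \left(\left(-1\right) \left(-2\right) - \left(\frac{0 - 1}{3} - \frac{2}{3}\right)\right) 770 = \left(2 - \left(\left(0 - 1\right) \frac{1}{3} - \frac{2}{3}\right)\right) 770 = \left(2 - \left(\left(-1\right) \frac{1}{3} - \frac{2}{3}\right)\right) 770 = \left(2 - \left(- \frac{1}{3} - \frac{2}{3}\right)\right) 770 = \left(2 - -1\right) 770 = \left(2 + 1\right) 770 = 3 \cdot 770 = 2310$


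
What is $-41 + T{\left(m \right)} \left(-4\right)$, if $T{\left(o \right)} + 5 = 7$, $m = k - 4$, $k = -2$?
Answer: $-49$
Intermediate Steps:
$m = -6$ ($m = -2 - 4 = -6$)
$T{\left(o \right)} = 2$ ($T{\left(o \right)} = -5 + 7 = 2$)
$-41 + T{\left(m \right)} \left(-4\right) = -41 + 2 \left(-4\right) = -41 - 8 = -49$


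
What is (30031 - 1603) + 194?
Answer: 28622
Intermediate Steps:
(30031 - 1603) + 194 = 28428 + 194 = 28622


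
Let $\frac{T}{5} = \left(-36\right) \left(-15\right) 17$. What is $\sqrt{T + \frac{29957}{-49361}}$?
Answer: $\frac{\sqrt{111834253226423}}{49361} \approx 214.24$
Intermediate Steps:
$T = 45900$ ($T = 5 \left(-36\right) \left(-15\right) 17 = 5 \cdot 540 \cdot 17 = 5 \cdot 9180 = 45900$)
$\sqrt{T + \frac{29957}{-49361}} = \sqrt{45900 + \frac{29957}{-49361}} = \sqrt{45900 + 29957 \left(- \frac{1}{49361}\right)} = \sqrt{45900 - \frac{29957}{49361}} = \sqrt{\frac{2265639943}{49361}} = \frac{\sqrt{111834253226423}}{49361}$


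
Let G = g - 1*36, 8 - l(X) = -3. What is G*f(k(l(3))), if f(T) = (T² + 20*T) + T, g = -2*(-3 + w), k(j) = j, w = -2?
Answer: -9152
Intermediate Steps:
l(X) = 11 (l(X) = 8 - 1*(-3) = 8 + 3 = 11)
g = 10 (g = -2*(-3 - 2) = -2*(-5) = 10)
f(T) = T² + 21*T
G = -26 (G = 10 - 1*36 = 10 - 36 = -26)
G*f(k(l(3))) = -286*(21 + 11) = -286*32 = -26*352 = -9152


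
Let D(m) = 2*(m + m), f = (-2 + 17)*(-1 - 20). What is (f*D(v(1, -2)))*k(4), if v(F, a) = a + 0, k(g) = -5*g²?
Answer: -201600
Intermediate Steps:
v(F, a) = a
f = -315 (f = 15*(-21) = -315)
D(m) = 4*m (D(m) = 2*(2*m) = 4*m)
(f*D(v(1, -2)))*k(4) = (-1260*(-2))*(-5*4²) = (-315*(-8))*(-5*16) = 2520*(-80) = -201600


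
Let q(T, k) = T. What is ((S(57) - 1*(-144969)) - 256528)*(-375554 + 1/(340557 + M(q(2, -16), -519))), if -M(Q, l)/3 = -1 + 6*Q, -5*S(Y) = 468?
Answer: 14278709531827517/340524 ≈ 4.1932e+10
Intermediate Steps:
S(Y) = -468/5 (S(Y) = -⅕*468 = -468/5)
M(Q, l) = 3 - 18*Q (M(Q, l) = -3*(-1 + 6*Q) = 3 - 18*Q)
((S(57) - 1*(-144969)) - 256528)*(-375554 + 1/(340557 + M(q(2, -16), -519))) = ((-468/5 - 1*(-144969)) - 256528)*(-375554 + 1/(340557 + (3 - 18*2))) = ((-468/5 + 144969) - 256528)*(-375554 + 1/(340557 + (3 - 36))) = (724377/5 - 256528)*(-375554 + 1/(340557 - 33)) = -558263*(-375554 + 1/340524)/5 = -558263/5*(-127885150295/340524) = 14278709531827517/340524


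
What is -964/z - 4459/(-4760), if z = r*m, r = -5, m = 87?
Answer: 186523/59160 ≈ 3.1529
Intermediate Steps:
z = -435 (z = -5*87 = -435)
-964/z - 4459/(-4760) = -964/(-435) - 4459/(-4760) = -964*(-1/435) - 4459*(-1/4760) = 964/435 + 637/680 = 186523/59160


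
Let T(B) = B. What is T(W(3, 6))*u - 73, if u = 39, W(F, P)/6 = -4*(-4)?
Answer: 3671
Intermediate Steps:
W(F, P) = 96 (W(F, P) = 6*(-4*(-4)) = 6*16 = 96)
T(W(3, 6))*u - 73 = 96*39 - 73 = 3744 - 73 = 3671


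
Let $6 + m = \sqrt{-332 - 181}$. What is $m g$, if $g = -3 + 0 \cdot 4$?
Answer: $18 - 9 i \sqrt{57} \approx 18.0 - 67.948 i$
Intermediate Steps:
$m = -6 + 3 i \sqrt{57}$ ($m = -6 + \sqrt{-332 - 181} = -6 + \sqrt{-513} = -6 + 3 i \sqrt{57} \approx -6.0 + 22.65 i$)
$g = -3$ ($g = -3 + 0 = -3$)
$m g = \left(-6 + 3 i \sqrt{57}\right) \left(-3\right) = 18 - 9 i \sqrt{57}$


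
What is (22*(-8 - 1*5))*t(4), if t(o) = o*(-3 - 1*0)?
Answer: 3432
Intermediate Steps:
t(o) = -3*o (t(o) = o*(-3 + 0) = o*(-3) = -3*o)
(22*(-8 - 1*5))*t(4) = (22*(-8 - 1*5))*(-3*4) = (22*(-8 - 5))*(-12) = (22*(-13))*(-12) = -286*(-12) = 3432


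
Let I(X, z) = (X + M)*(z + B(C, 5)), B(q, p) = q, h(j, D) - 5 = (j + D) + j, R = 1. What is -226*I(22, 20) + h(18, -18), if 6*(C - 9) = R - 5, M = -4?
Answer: -115237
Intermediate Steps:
h(j, D) = 5 + D + 2*j (h(j, D) = 5 + ((j + D) + j) = 5 + ((D + j) + j) = 5 + (D + 2*j) = 5 + D + 2*j)
C = 25/3 (C = 9 + (1 - 5)/6 = 9 + (⅙)*(-4) = 9 - ⅔ = 25/3 ≈ 8.3333)
I(X, z) = (-4 + X)*(25/3 + z) (I(X, z) = (X - 4)*(z + 25/3) = (-4 + X)*(25/3 + z))
-226*I(22, 20) + h(18, -18) = -226*(-100/3 - 4*20 + (25/3)*22 + 22*20) + (5 - 18 + 2*18) = -226*(-100/3 - 80 + 550/3 + 440) + (5 - 18 + 36) = -226*510 + 23 = -115260 + 23 = -115237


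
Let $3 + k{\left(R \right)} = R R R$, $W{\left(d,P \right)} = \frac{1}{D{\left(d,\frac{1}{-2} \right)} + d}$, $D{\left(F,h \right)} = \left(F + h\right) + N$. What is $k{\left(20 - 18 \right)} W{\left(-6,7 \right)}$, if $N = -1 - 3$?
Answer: $- \frac{10}{33} \approx -0.30303$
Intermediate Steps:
$N = -4$ ($N = -1 - 3 = -4$)
$D{\left(F,h \right)} = -4 + F + h$ ($D{\left(F,h \right)} = \left(F + h\right) - 4 = -4 + F + h$)
$W{\left(d,P \right)} = \frac{1}{- \frac{9}{2} + 2 d}$ ($W{\left(d,P \right)} = \frac{1}{\left(-4 + d + \frac{1}{-2}\right) + d} = \frac{1}{\left(-4 + d - \frac{1}{2}\right) + d} = \frac{1}{\left(- \frac{9}{2} + d\right) + d} = \frac{1}{- \frac{9}{2} + 2 d}$)
$k{\left(R \right)} = -3 + R^{3}$ ($k{\left(R \right)} = -3 + R R R = -3 + R^{2} R = -3 + R^{3}$)
$k{\left(20 - 18 \right)} W{\left(-6,7 \right)} = \left(-3 + \left(20 - 18\right)^{3}\right) \frac{2}{-9 + 4 \left(-6\right)} = \left(-3 + 2^{3}\right) \frac{2}{-9 - 24} = \left(-3 + 8\right) \frac{2}{-33} = 5 \cdot 2 \left(- \frac{1}{33}\right) = 5 \left(- \frac{2}{33}\right) = - \frac{10}{33}$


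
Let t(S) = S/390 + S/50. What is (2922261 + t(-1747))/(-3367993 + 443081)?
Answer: -2849166041/2851789200 ≈ -0.99908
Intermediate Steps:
t(S) = 22*S/975 (t(S) = S*(1/390) + S*(1/50) = S/390 + S/50 = 22*S/975)
(2922261 + t(-1747))/(-3367993 + 443081) = (2922261 + (22/975)*(-1747))/(-3367993 + 443081) = (2922261 - 38434/975)/(-2924912) = (2849166041/975)*(-1/2924912) = -2849166041/2851789200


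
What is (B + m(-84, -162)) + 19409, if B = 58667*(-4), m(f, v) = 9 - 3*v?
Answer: -214764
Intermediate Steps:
B = -234668
(B + m(-84, -162)) + 19409 = (-234668 + (9 - 3*(-162))) + 19409 = (-234668 + (9 + 486)) + 19409 = (-234668 + 495) + 19409 = -234173 + 19409 = -214764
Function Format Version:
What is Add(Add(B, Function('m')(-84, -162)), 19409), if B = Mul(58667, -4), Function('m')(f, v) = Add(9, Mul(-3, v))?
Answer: -214764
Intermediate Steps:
B = -234668
Add(Add(B, Function('m')(-84, -162)), 19409) = Add(Add(-234668, Add(9, Mul(-3, -162))), 19409) = Add(Add(-234668, Add(9, 486)), 19409) = Add(Add(-234668, 495), 19409) = Add(-234173, 19409) = -214764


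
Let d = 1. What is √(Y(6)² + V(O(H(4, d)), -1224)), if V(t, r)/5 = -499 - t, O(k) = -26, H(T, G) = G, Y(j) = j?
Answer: I*√2329 ≈ 48.26*I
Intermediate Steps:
V(t, r) = -2495 - 5*t (V(t, r) = 5*(-499 - t) = -2495 - 5*t)
√(Y(6)² + V(O(H(4, d)), -1224)) = √(6² + (-2495 - 5*(-26))) = √(36 + (-2495 + 130)) = √(36 - 2365) = √(-2329) = I*√2329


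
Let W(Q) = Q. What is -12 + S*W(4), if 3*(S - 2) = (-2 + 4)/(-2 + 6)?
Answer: -10/3 ≈ -3.3333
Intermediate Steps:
S = 13/6 (S = 2 + ((-2 + 4)/(-2 + 6))/3 = 2 + (2/4)/3 = 2 + (2*(¼))/3 = 2 + (⅓)*(½) = 2 + ⅙ = 13/6 ≈ 2.1667)
-12 + S*W(4) = -12 + (13/6)*4 = -12 + 26/3 = -10/3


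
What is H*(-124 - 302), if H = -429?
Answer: 182754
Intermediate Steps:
H*(-124 - 302) = -429*(-124 - 302) = -429*(-426) = 182754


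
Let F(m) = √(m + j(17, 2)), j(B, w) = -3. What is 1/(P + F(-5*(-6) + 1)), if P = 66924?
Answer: 16731/1119705437 - √7/2239410874 ≈ 1.4941e-5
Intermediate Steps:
F(m) = √(-3 + m) (F(m) = √(m - 3) = √(-3 + m))
1/(P + F(-5*(-6) + 1)) = 1/(66924 + √(-3 + (-5*(-6) + 1))) = 1/(66924 + √(-3 + (30 + 1))) = 1/(66924 + √(-3 + 31)) = 1/(66924 + √28) = 1/(66924 + 2*√7)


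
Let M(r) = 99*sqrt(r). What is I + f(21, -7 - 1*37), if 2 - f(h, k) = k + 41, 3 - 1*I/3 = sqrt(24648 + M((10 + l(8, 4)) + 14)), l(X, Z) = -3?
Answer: 14 - 3*sqrt(24648 + 99*sqrt(21)) ≈ -461.31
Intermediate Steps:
I = 9 - 3*sqrt(24648 + 99*sqrt(21)) (I = 9 - 3*sqrt(24648 + 99*sqrt((10 - 3) + 14)) = 9 - 3*sqrt(24648 + 99*sqrt(7 + 14)) = 9 - 3*sqrt(24648 + 99*sqrt(21)) ≈ -466.31)
f(h, k) = -39 - k (f(h, k) = 2 - (k + 41) = 2 - (41 + k) = 2 + (-41 - k) = -39 - k)
I + f(21, -7 - 1*37) = (9 - 3*sqrt(24648 + 99*sqrt(21))) + (-39 - (-7 - 1*37)) = (9 - 3*sqrt(24648 + 99*sqrt(21))) + (-39 - (-7 - 37)) = (9 - 3*sqrt(24648 + 99*sqrt(21))) + (-39 - 1*(-44)) = (9 - 3*sqrt(24648 + 99*sqrt(21))) + (-39 + 44) = (9 - 3*sqrt(24648 + 99*sqrt(21))) + 5 = 14 - 3*sqrt(24648 + 99*sqrt(21))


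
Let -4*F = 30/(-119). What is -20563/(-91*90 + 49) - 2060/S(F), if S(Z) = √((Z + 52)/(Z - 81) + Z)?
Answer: 20563/8141 + 2060*I*√12195538099122/2660113 ≈ 2.5259 + 2704.4*I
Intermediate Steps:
F = 15/238 (F = -15/(2*(-119)) = -15*(-1)/(2*119) = -¼*(-30/119) = 15/238 ≈ 0.063025)
S(Z) = √(Z + (52 + Z)/(-81 + Z)) (S(Z) = √((52 + Z)/(-81 + Z) + Z) = √(Z + (52 + Z)/(-81 + Z)))
-20563/(-91*90 + 49) - 2060/S(F) = -20563/(-91*90 + 49) - 2060*(-I*√4584594/238)/√(52 + 15/238 + 15*(-81 + 15/238)/238) = -20563/(-8190 + 49) - 2060*(-I*√4584594/238)/√(52 + 15/238 + (15/238)*(-19263/238)) = -20563/(-8141) - 2060*(-I*√4584594/(238*√(52 + 15/238 - 288945/56644))) = -20563*(-1/8141) - 2060*(-I*√12195538099122/2660113) = 20563/8141 - 2060*(-I*√12195538099122/2660113) = 20563/8141 - (-2060)*I*√12195538099122/2660113 = 20563/8141 + 2060*I*√12195538099122/2660113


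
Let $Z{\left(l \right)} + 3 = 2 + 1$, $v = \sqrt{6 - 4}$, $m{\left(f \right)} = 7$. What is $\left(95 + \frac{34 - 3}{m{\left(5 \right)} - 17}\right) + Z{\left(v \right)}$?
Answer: $\frac{919}{10} \approx 91.9$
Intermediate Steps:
$v = \sqrt{2} \approx 1.4142$
$Z{\left(l \right)} = 0$ ($Z{\left(l \right)} = -3 + \left(2 + 1\right) = -3 + 3 = 0$)
$\left(95 + \frac{34 - 3}{m{\left(5 \right)} - 17}\right) + Z{\left(v \right)} = \left(95 + \frac{34 - 3}{7 - 17}\right) + 0 = \left(95 + \frac{31}{-10}\right) + 0 = \left(95 + 31 \left(- \frac{1}{10}\right)\right) + 0 = \left(95 - \frac{31}{10}\right) + 0 = \frac{919}{10} + 0 = \frac{919}{10}$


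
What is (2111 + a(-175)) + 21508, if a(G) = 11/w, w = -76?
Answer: 1795033/76 ≈ 23619.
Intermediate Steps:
a(G) = -11/76 (a(G) = 11/(-76) = 11*(-1/76) = -11/76)
(2111 + a(-175)) + 21508 = (2111 - 11/76) + 21508 = 160425/76 + 21508 = 1795033/76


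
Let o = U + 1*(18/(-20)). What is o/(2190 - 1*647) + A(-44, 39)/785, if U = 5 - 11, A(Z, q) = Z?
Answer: -146617/2422510 ≈ -0.060523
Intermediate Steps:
U = -6
o = -69/10 (o = -6 + 1*(18/(-20)) = -6 + 1*(18*(-1/20)) = -6 + 1*(-9/10) = -6 - 9/10 = -69/10 ≈ -6.9000)
o/(2190 - 1*647) + A(-44, 39)/785 = -69/(10*(2190 - 1*647)) - 44/785 = -69/(10*(2190 - 647)) - 44*1/785 = -69/10/1543 - 44/785 = -69/10*1/1543 - 44/785 = -69/15430 - 44/785 = -146617/2422510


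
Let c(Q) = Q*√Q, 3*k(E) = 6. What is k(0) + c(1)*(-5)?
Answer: -3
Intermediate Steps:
k(E) = 2 (k(E) = (⅓)*6 = 2)
c(Q) = Q^(3/2)
k(0) + c(1)*(-5) = 2 + 1^(3/2)*(-5) = 2 + 1*(-5) = 2 - 5 = -3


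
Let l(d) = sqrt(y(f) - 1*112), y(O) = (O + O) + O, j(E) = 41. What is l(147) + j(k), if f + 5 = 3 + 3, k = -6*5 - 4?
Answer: 41 + I*sqrt(109) ≈ 41.0 + 10.44*I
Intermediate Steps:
k = -34 (k = -30 - 4 = -34)
f = 1 (f = -5 + (3 + 3) = -5 + 6 = 1)
y(O) = 3*O (y(O) = 2*O + O = 3*O)
l(d) = I*sqrt(109) (l(d) = sqrt(3*1 - 1*112) = sqrt(3 - 112) = sqrt(-109) = I*sqrt(109))
l(147) + j(k) = I*sqrt(109) + 41 = 41 + I*sqrt(109)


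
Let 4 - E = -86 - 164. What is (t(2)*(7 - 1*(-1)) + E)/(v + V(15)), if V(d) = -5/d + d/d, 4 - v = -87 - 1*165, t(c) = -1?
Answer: 369/385 ≈ 0.95844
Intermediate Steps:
v = 256 (v = 4 - (-87 - 1*165) = 4 - (-87 - 165) = 4 - 1*(-252) = 4 + 252 = 256)
E = 254 (E = 4 - (-86 - 164) = 4 - 1*(-250) = 4 + 250 = 254)
V(d) = 1 - 5/d (V(d) = -5/d + 1 = 1 - 5/d)
(t(2)*(7 - 1*(-1)) + E)/(v + V(15)) = (-(7 - 1*(-1)) + 254)/(256 + (-5 + 15)/15) = (-(7 + 1) + 254)/(256 + (1/15)*10) = (-1*8 + 254)/(256 + 2/3) = (-8 + 254)/(770/3) = 246*(3/770) = 369/385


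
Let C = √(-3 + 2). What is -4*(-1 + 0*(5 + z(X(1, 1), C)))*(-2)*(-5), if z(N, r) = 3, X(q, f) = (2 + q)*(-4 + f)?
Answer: 40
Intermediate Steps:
C = I (C = √(-1) = I ≈ 1.0*I)
X(q, f) = (-4 + f)*(2 + q)
-4*(-1 + 0*(5 + z(X(1, 1), C)))*(-2)*(-5) = -4*(-1 + 0*(5 + 3))*(-2)*(-5) = -4*(-1 + 0*8)*(-2)*(-5) = -4*(-1 + 0)*(-2)*(-5) = -(-4)*(-2)*(-5) = -4*2*(-5) = -8*(-5) = 40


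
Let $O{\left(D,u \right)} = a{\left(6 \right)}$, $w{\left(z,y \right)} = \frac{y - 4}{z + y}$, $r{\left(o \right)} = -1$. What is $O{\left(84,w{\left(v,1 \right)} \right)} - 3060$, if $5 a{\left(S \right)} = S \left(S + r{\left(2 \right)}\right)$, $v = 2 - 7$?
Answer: $-3054$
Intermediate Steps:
$v = -5$ ($v = 2 - 7 = -5$)
$a{\left(S \right)} = \frac{S \left(-1 + S\right)}{5}$ ($a{\left(S \right)} = \frac{S \left(S - 1\right)}{5} = \frac{S \left(-1 + S\right)}{5}$)
$w{\left(z,y \right)} = \frac{-4 + y}{y + z}$
$O{\left(D,u \right)} = 6$ ($O{\left(D,u \right)} = \frac{1}{5} \cdot 6 \left(-1 + 6\right) = \frac{1}{5} \cdot 6 \cdot 5 = 6$)
$O{\left(84,w{\left(v,1 \right)} \right)} - 3060 = 6 - 3060 = -3054$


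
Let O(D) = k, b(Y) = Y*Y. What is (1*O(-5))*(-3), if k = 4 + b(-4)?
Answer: -60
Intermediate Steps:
b(Y) = Y²
k = 20 (k = 4 + (-4)² = 4 + 16 = 20)
O(D) = 20
(1*O(-5))*(-3) = (1*20)*(-3) = 20*(-3) = -60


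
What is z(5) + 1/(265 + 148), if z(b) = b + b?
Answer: 4131/413 ≈ 10.002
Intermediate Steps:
z(b) = 2*b
z(5) + 1/(265 + 148) = 2*5 + 1/(265 + 148) = 10 + 1/413 = 4131/413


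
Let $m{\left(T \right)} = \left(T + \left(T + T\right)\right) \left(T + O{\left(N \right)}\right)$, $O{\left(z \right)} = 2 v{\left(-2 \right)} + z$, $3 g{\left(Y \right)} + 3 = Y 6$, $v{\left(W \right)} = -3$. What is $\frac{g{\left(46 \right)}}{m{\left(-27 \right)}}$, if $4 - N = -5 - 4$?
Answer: $\frac{91}{1620} \approx 0.056173$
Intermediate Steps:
$N = 13$ ($N = 4 - \left(-5 - 4\right) = 4 - -9 = 4 + 9 = 13$)
$g{\left(Y \right)} = -1 + 2 Y$ ($g{\left(Y \right)} = -1 + \frac{Y 6}{3} = -1 + \frac{6 Y}{3} = -1 + 2 Y$)
$O{\left(z \right)} = -6 + z$ ($O{\left(z \right)} = 2 \left(-3\right) + z = -6 + z$)
$m{\left(T \right)} = 3 T \left(7 + T\right)$ ($m{\left(T \right)} = \left(T + \left(T + T\right)\right) \left(T + \left(-6 + 13\right)\right) = \left(T + 2 T\right) \left(T + 7\right) = 3 T \left(7 + T\right)$)
$\frac{g{\left(46 \right)}}{m{\left(-27 \right)}} = \frac{-1 + 2 \cdot 46}{3 \left(-27\right) \left(7 - 27\right)} = \frac{-1 + 92}{3 \left(-27\right) \left(-20\right)} = \frac{91}{1620}$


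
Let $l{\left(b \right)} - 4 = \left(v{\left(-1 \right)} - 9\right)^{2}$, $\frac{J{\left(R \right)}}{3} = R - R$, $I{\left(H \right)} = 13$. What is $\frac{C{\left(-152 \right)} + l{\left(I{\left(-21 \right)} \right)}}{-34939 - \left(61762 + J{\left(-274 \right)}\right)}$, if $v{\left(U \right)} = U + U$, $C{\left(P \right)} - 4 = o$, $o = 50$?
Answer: $- \frac{179}{96701} \approx -0.0018511$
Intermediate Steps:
$C{\left(P \right)} = 54$ ($C{\left(P \right)} = 4 + 50 = 54$)
$J{\left(R \right)} = 0$ ($J{\left(R \right)} = 3 \left(R - R\right) = 3 \cdot 0 = 0$)
$v{\left(U \right)} = 2 U$
$l{\left(b \right)} = 125$ ($l{\left(b \right)} = 4 + \left(2 \left(-1\right) - 9\right)^{2} = 4 + \left(-2 - 9\right)^{2} = 4 + \left(-11\right)^{2} = 4 + 121 = 125$)
$\frac{C{\left(-152 \right)} + l{\left(I{\left(-21 \right)} \right)}}{-34939 - \left(61762 + J{\left(-274 \right)}\right)} = \frac{54 + 125}{-34939 - 61762} = \frac{179}{-34939 + \left(-61762 + 0\right)} = \frac{179}{-34939 - 61762} = \frac{179}{-96701} = 179 \left(- \frac{1}{96701}\right) = - \frac{179}{96701}$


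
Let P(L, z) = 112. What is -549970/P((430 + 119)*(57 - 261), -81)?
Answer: -274985/56 ≈ -4910.4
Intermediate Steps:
-549970/P((430 + 119)*(57 - 261), -81) = -549970/112 = -549970*1/112 = -274985/56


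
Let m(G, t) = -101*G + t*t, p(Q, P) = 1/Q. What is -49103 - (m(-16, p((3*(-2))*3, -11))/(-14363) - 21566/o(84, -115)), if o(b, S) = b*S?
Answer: -183955521409421/3746157660 ≈ -49105.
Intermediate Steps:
o(b, S) = S*b
m(G, t) = t² - 101*G (m(G, t) = -101*G + t² = t² - 101*G)
-49103 - (m(-16, p((3*(-2))*3, -11))/(-14363) - 21566/o(84, -115)) = -49103 - (((1/((3*(-2))*3))² - 101*(-16))/(-14363) - 21566/((-115*84))) = -49103 - (((1/(-6*3))² + 1616)*(-1/14363) - 21566/(-9660)) = -49103 - (((1/(-18))² + 1616)*(-1/14363) - 21566*(-1/9660)) = -49103 - (((-1/18)² + 1616)*(-1/14363) + 10783/4830) = -49103 - ((1/324 + 1616)*(-1/14363) + 10783/4830) = -49103 - ((523585/324)*(-1/14363) + 10783/4830) = -49103 - (-523585/4653612 + 10783/4830) = -49103 - 1*7941830441/3746157660 = -49103 - 7941830441/3746157660 = -183955521409421/3746157660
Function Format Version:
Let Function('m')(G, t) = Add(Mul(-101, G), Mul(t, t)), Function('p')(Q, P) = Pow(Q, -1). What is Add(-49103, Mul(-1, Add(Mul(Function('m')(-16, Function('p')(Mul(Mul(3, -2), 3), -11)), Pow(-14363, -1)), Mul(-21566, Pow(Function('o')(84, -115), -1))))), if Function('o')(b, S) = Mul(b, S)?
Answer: Rational(-183955521409421, 3746157660) ≈ -49105.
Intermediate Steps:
Function('o')(b, S) = Mul(S, b)
Function('m')(G, t) = Add(Pow(t, 2), Mul(-101, G)) (Function('m')(G, t) = Add(Mul(-101, G), Pow(t, 2)) = Add(Pow(t, 2), Mul(-101, G)))
Add(-49103, Mul(-1, Add(Mul(Function('m')(-16, Function('p')(Mul(Mul(3, -2), 3), -11)), Pow(-14363, -1)), Mul(-21566, Pow(Function('o')(84, -115), -1))))) = Add(-49103, Mul(-1, Add(Mul(Add(Pow(Pow(Mul(Mul(3, -2), 3), -1), 2), Mul(-101, -16)), Pow(-14363, -1)), Mul(-21566, Pow(Mul(-115, 84), -1))))) = Add(-49103, Mul(-1, Add(Mul(Add(Pow(Pow(Mul(-6, 3), -1), 2), 1616), Rational(-1, 14363)), Mul(-21566, Pow(-9660, -1))))) = Add(-49103, Mul(-1, Add(Mul(Add(Pow(Pow(-18, -1), 2), 1616), Rational(-1, 14363)), Mul(-21566, Rational(-1, 9660))))) = Add(-49103, Mul(-1, Add(Mul(Add(Pow(Rational(-1, 18), 2), 1616), Rational(-1, 14363)), Rational(10783, 4830)))) = Add(-49103, Mul(-1, Add(Mul(Add(Rational(1, 324), 1616), Rational(-1, 14363)), Rational(10783, 4830)))) = Add(-49103, Mul(-1, Add(Mul(Rational(523585, 324), Rational(-1, 14363)), Rational(10783, 4830)))) = Add(-49103, Mul(-1, Add(Rational(-523585, 4653612), Rational(10783, 4830)))) = Add(-49103, Mul(-1, Rational(7941830441, 3746157660))) = Add(-49103, Rational(-7941830441, 3746157660)) = Rational(-183955521409421, 3746157660)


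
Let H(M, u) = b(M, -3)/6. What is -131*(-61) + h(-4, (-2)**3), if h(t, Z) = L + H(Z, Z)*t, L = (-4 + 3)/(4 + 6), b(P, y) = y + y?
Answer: 79949/10 ≈ 7994.9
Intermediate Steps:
b(P, y) = 2*y
H(M, u) = -1 (H(M, u) = (2*(-3))/6 = -6*1/6 = -1)
L = -1/10 ≈ -0.10000
h(t, Z) = -1/10 - t
-131*(-61) + h(-4, (-2)**3) = -131*(-61) + (-1/10 - 1*(-4)) = 7991 + (-1/10 + 4) = 7991 + 39/10 = 79949/10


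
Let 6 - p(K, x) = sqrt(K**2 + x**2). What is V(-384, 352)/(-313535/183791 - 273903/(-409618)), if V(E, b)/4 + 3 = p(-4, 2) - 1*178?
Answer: 52698871286600/78088673357 + 602272814704*sqrt(5)/78088673357 ≈ 692.11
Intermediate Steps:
p(K, x) = 6 - sqrt(K**2 + x**2)
V(E, b) = -700 - 8*sqrt(5) (V(E, b) = -12 + 4*((6 - sqrt((-4)**2 + 2**2)) - 1*178) = -12 + 4*((6 - sqrt(16 + 4)) - 178) = -12 + 4*((6 - sqrt(20)) - 178) = -12 + 4*((6 - 2*sqrt(5)) - 178) = -12 + 4*(-172 - 2*sqrt(5)) = -12 + (-688 - 8*sqrt(5)) = -700 - 8*sqrt(5))
V(-384, 352)/(-313535/183791 - 273903/(-409618)) = (-700 - 8*sqrt(5))/(-313535/183791 - 273903/(-409618)) = (-700 - 8*sqrt(5))/(-313535*1/183791 - 273903*(-1/409618)) = (-700 - 8*sqrt(5))/(-313535/183791 + 273903/409618) = (-700 - 8*sqrt(5))/(-78088673357/75284101838) = (-700 - 8*sqrt(5))*(-75284101838/78088673357) = 52698871286600/78088673357 + 602272814704*sqrt(5)/78088673357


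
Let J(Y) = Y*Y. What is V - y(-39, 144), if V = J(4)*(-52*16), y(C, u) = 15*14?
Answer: -13522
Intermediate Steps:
y(C, u) = 210
J(Y) = Y²
V = -13312 (V = 4²*(-52*16) = 16*(-832) = -13312)
V - y(-39, 144) = -13312 - 1*210 = -13312 - 210 = -13522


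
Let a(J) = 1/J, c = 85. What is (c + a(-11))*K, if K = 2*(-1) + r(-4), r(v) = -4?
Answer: -5604/11 ≈ -509.45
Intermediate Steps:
K = -6 (K = 2*(-1) - 4 = -2 - 4 = -6)
(c + a(-11))*K = (85 + 1/(-11))*(-6) = (85 - 1/11)*(-6) = (934/11)*(-6) = -5604/11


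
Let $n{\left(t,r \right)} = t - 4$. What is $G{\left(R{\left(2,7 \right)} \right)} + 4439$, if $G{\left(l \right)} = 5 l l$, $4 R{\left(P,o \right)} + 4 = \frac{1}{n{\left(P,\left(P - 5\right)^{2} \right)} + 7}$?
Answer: $\frac{355481}{80} \approx 4443.5$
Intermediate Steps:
$n{\left(t,r \right)} = -4 + t$
$R{\left(P,o \right)} = -1 + \frac{1}{4 \left(3 + P\right)}$ ($R{\left(P,o \right)} = -1 + \frac{1}{4 \left(\left(-4 + P\right) + 7\right)} = -1 + \frac{1}{4 \left(3 + P\right)}$)
$G{\left(l \right)} = 5 l^{2}$
$G{\left(R{\left(2,7 \right)} \right)} + 4439 = 5 \left(\frac{- \frac{11}{4} - 2}{3 + 2}\right)^{2} + 4439 = 5 \left(\frac{- \frac{11}{4} - 2}{5}\right)^{2} + 4439 = 5 \left(\frac{1}{5} \left(- \frac{19}{4}\right)\right)^{2} + 4439 = 5 \left(- \frac{19}{20}\right)^{2} + 4439 = 5 \cdot \frac{361}{400} + 4439 = \frac{361}{80} + 4439 = \frac{355481}{80}$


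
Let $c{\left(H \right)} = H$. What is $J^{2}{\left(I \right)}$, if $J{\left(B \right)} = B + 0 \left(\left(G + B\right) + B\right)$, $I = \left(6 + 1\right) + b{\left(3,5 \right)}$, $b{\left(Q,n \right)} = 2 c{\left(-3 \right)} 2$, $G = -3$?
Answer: $25$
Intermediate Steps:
$b{\left(Q,n \right)} = -12$ ($b{\left(Q,n \right)} = 2 \left(-3\right) 2 = \left(-6\right) 2 = -12$)
$I = -5$ ($I = \left(6 + 1\right) - 12 = 7 - 12 = -5$)
$J{\left(B \right)} = B$ ($J{\left(B \right)} = B + 0 \left(\left(-3 + B\right) + B\right) = B + 0 \left(-3 + 2 B\right) = B + 0 = B$)
$J^{2}{\left(I \right)} = \left(-5\right)^{2} = 25$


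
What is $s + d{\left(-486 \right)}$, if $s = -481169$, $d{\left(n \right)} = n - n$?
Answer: $-481169$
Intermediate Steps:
$d{\left(n \right)} = 0$
$s + d{\left(-486 \right)} = -481169 + 0 = -481169$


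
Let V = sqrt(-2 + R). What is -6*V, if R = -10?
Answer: -12*I*sqrt(3) ≈ -20.785*I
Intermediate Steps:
V = 2*I*sqrt(3) (V = sqrt(-2 - 10) = sqrt(-12) = 2*I*sqrt(3) ≈ 3.4641*I)
-6*V = -12*I*sqrt(3)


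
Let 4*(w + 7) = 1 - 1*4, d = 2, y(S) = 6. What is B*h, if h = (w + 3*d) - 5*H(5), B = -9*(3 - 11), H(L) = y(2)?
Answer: -2286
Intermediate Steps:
w = -31/4 (w = -7 + (1 - 1*4)/4 = -7 + (1 - 4)/4 = -7 + (¼)*(-3) = -7 - ¾ = -31/4 ≈ -7.7500)
H(L) = 6
B = 72 (B = -9*(-8) = 72)
h = -127/4 (h = (-31/4 + 3*2) - 5*6 = (-31/4 + 6) - 30 = -7/4 - 30 = -127/4 ≈ -31.750)
B*h = 72*(-127/4) = -2286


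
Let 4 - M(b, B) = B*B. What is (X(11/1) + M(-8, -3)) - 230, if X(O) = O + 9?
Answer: -215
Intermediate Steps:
X(O) = 9 + O
M(b, B) = 4 - B**2 (M(b, B) = 4 - B*B = 4 - B**2)
(X(11/1) + M(-8, -3)) - 230 = ((9 + 11/1) + (4 - 1*(-3)**2)) - 230 = ((9 + 11*1) + (4 - 1*9)) - 230 = ((9 + 11) + (4 - 9)) - 230 = (20 - 5) - 230 = 15 - 230 = -215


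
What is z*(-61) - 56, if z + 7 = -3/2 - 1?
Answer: 1047/2 ≈ 523.50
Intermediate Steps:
z = -19/2 (z = -7 + (-3/2 - 1) = -7 - 5/2 = -19/2 ≈ -9.5000)
z*(-61) - 56 = -19/2*(-61) - 56 = 1159/2 - 56 = 1047/2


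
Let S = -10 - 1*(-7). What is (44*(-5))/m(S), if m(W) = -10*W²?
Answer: 22/9 ≈ 2.4444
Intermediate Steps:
S = -3 (S = -10 + 7 = -3)
(44*(-5))/m(S) = (44*(-5))/((-10*(-3)²)) = -220/((-10*9)) = -220/(-90) = -220*(-1/90) = 22/9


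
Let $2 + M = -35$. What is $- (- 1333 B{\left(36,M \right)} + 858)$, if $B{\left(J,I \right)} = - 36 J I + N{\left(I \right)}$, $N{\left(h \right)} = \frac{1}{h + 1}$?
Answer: $\frac{2301088355}{36} \approx 6.3919 \cdot 10^{7}$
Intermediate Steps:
$M = -37$ ($M = -2 - 35 = -37$)
$N{\left(h \right)} = \frac{1}{1 + h}$
$B{\left(J,I \right)} = \frac{1}{1 + I} - 36 I J$ ($B{\left(J,I \right)} = - 36 J I + \frac{1}{1 + I} = - 36 I J + \frac{1}{1 + I} = \frac{1}{1 + I} - 36 I J$)
$- (- 1333 B{\left(36,M \right)} + 858) = - (- 1333 \frac{1 - \left(-1332\right) 36 \left(1 - 37\right)}{1 - 37} + 858) = - (- 1333 \frac{1 - \left(-1332\right) 36 \left(-36\right)}{-36} + 858) = - (- 1333 \left(- \frac{1 - 1726272}{36}\right) + 858) = - (- 1333 \left(\left(- \frac{1}{36}\right) \left(-1726271\right)\right) + 858) = - (\left(-1333\right) \frac{1726271}{36} + 858) = - (- \frac{2301119243}{36} + 858) = \left(-1\right) \left(- \frac{2301088355}{36}\right) = \frac{2301088355}{36}$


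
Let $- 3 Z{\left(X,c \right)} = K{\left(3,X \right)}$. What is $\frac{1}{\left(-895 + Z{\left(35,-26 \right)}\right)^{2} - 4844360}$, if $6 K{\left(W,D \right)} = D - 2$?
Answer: $- \frac{36}{145441799} \approx -2.4752 \cdot 10^{-7}$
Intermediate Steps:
$K{\left(W,D \right)} = - \frac{1}{3} + \frac{D}{6}$ ($K{\left(W,D \right)} = \frac{D - 2}{6} = \frac{-2 + D}{6} = - \frac{1}{3} + \frac{D}{6}$)
$Z{\left(X,c \right)} = \frac{1}{9} - \frac{X}{18}$ ($Z{\left(X,c \right)} = - \frac{- \frac{1}{3} + \frac{X}{6}}{3} = \frac{1}{9} - \frac{X}{18}$)
$\frac{1}{\left(-895 + Z{\left(35,-26 \right)}\right)^{2} - 4844360} = \frac{1}{\left(-895 + \left(\frac{1}{9} - \frac{35}{18}\right)\right)^{2} - 4844360} = \frac{1}{\left(-895 - \frac{11}{6}\right)^{2} - 4844360} = \frac{1}{\left(- \frac{5381}{6}\right)^{2} - 4844360} = \frac{1}{\frac{28955161}{36} - 4844360} = \frac{1}{- \frac{145441799}{36}} = - \frac{36}{145441799}$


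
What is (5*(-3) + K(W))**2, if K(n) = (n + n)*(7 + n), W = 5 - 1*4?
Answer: 1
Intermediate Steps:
W = 1 (W = 5 - 4 = 1)
K(n) = 2*n*(7 + n) (K(n) = (2*n)*(7 + n) = 2*n*(7 + n))
(5*(-3) + K(W))**2 = (5*(-3) + 2*1*(7 + 1))**2 = (-15 + 2*1*8)**2 = (-15 + 16)**2 = 1**2 = 1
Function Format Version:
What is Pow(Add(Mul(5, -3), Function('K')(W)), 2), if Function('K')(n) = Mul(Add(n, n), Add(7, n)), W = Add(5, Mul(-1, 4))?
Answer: 1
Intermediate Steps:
W = 1 (W = Add(5, -4) = 1)
Function('K')(n) = Mul(2, n, Add(7, n)) (Function('K')(n) = Mul(Mul(2, n), Add(7, n)) = Mul(2, n, Add(7, n)))
Pow(Add(Mul(5, -3), Function('K')(W)), 2) = Pow(Add(Mul(5, -3), Mul(2, 1, Add(7, 1))), 2) = Pow(Add(-15, Mul(2, 1, 8)), 2) = Pow(Add(-15, 16), 2) = Pow(1, 2) = 1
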